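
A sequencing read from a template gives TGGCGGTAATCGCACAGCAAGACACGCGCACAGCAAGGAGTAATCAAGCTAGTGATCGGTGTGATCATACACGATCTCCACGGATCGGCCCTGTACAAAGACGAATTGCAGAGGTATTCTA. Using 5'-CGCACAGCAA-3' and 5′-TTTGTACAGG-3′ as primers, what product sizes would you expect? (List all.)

The forward primer CGCACAGCAA matches the top strand at positions 11–20, 27–36.
The reverse primer's reverse complement is CCTGTACAAA, matching at positions 90–99.
Each forward site pairs with the reverse site to give a product ending at position 99: sizes 89, 73 bp.

89 bp, 73 bp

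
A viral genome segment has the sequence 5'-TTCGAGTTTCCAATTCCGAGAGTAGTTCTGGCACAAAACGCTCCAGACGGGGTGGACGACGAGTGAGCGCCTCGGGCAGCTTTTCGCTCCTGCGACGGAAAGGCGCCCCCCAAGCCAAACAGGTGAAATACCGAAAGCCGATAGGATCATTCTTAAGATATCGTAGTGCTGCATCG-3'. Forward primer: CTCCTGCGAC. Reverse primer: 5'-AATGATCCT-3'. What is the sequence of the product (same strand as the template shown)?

5'-CTCCTGCGACGGAAAGGCGCCCCCCAAGCCAAACAGGTGAAATACCGAAAGCCGATAGGATCATT-3'

Scanning the template, CTCCTGCGAC occurs at positions 87–96; this primer anneals to the bottom strand there with its 3' end pointing downstream.
Taking the reverse complement of AATGATCCT gives AGGATCATT, found at positions 143–151 on the template; the primer anneals here to the top strand with its 3' end pointing upstream.
The product is the template from position 87 through 151 (65 bp).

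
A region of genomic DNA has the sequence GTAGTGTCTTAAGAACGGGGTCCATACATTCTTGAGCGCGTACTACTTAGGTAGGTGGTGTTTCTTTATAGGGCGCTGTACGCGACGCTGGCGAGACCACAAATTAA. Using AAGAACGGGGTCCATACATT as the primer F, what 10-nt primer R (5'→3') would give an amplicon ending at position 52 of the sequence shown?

5'-ACCTAAGTAG-3'

The forward primer binds at positions 11–30; the product's 3' end on the top strand is position 52.
The reverse primer anneals to the top strand over positions 43–52, i.e. to CTACTTAGGT.
Its sequence written 5'→3' is the reverse complement: ACCTAAGTAG.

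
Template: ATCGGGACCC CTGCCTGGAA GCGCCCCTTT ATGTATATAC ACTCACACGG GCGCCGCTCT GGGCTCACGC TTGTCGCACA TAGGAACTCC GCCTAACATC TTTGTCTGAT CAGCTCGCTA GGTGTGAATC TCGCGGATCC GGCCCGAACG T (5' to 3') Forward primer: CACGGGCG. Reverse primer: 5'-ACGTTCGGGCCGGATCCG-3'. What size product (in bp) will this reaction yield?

106 bp

Forward primer CACGGGCG is found on the top strand at positions 46–53.
The reverse primer's reverse complement is CGGATCCGGCCCGAACGT, which matches the template at positions 134–151.
Amplicon spans positions 46–151: 106 bp.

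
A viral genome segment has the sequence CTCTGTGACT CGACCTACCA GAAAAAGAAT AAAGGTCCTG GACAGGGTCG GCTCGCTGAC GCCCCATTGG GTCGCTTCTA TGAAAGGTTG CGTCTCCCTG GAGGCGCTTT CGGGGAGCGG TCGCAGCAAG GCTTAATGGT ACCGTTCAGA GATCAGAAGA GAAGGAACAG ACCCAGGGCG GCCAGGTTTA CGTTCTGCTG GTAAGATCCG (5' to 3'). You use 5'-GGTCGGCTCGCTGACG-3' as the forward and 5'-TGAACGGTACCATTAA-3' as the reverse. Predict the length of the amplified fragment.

103 bp

Scanning the template, GGTCGGCTCGCTGACG occurs at positions 46–61; this primer anneals to the bottom strand there with its 3' end pointing downstream.
The reverse primer's reverse complement is TTAATGGTACCGTTCA, which matches the template at positions 133–148.
Product length = (reverse-primer end) − (forward-primer start) + 1 = 148 − 46 + 1 = 103 bp.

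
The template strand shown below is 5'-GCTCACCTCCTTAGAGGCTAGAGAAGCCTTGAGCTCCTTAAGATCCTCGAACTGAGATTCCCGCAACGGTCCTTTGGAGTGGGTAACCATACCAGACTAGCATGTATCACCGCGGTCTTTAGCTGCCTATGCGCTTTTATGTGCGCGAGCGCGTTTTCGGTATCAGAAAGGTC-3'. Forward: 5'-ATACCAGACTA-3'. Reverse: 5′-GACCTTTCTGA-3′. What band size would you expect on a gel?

Forward primer ATACCAGACTA is found on the top strand at positions 89–99.
Taking the reverse complement of GACCTTTCTGA gives TCAGAAAGGTC, found at positions 163–173 on the template; the primer anneals here to the top strand with its 3' end pointing upstream.
Amplicon spans positions 89–173: 85 bp.

85 bp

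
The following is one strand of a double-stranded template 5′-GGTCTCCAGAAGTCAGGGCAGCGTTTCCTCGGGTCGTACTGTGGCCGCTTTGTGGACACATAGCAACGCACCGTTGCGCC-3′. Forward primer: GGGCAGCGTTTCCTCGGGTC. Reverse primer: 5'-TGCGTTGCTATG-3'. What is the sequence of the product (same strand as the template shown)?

Forward primer GGGCAGCGTTTCCTCGGGTC is found on the top strand at positions 16–35.
Taking the reverse complement of TGCGTTGCTATG gives CATAGCAACGCA, found at positions 59–70 on the template; the primer anneals here to the top strand with its 3' end pointing upstream.
The product is the template from position 16 through 70 (55 bp).

5'-GGGCAGCGTTTCCTCGGGTCGTACTGTGGCCGCTTTGTGGACACATAGCAACGCA-3'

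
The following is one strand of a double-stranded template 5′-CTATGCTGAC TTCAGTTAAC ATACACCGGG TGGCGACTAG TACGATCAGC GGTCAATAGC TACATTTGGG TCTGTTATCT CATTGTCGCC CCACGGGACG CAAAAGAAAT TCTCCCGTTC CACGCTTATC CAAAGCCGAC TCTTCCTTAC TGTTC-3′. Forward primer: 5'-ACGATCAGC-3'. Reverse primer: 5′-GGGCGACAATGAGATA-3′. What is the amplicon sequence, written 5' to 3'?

The forward primer matches the template at positions 42–50.
Reverse complement of the reverse primer: TATCTCATTGTCGCCC. This occurs on the top strand at positions 76–91.
The product is the template from position 42 through 91 (50 bp).

5'-ACGATCAGCGGTCAATAGCTACATTTGGGTCTGTTATCTCATTGTCGCCC-3'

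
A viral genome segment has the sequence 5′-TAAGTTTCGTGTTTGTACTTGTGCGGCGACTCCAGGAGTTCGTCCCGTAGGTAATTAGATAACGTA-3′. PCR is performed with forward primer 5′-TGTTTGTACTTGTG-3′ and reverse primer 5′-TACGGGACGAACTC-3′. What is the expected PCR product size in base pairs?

The forward primer matches the template at positions 10–23.
Taking the reverse complement of TACGGGACGAACTC gives GAGTTCGTCCCGTA, found at positions 36–49 on the template; the primer anneals here to the top strand with its 3' end pointing upstream.
The product runs from position 10 to position 49, so its length is 49 − 10 + 1 = 40 bp.

40 bp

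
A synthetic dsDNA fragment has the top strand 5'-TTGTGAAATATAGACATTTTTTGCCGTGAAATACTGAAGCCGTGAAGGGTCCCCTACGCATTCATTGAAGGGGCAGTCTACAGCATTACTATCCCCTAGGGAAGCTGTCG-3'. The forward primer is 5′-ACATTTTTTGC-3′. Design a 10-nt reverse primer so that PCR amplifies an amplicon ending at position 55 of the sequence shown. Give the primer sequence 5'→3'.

The forward primer binds at positions 14–24; the product's 3' end on the top strand is position 55.
The reverse primer anneals to the top strand over positions 46–55, i.e. to AGGGTCCCCT.
Its sequence written 5'→3' is the reverse complement: AGGGGACCCT.

5'-AGGGGACCCT-3'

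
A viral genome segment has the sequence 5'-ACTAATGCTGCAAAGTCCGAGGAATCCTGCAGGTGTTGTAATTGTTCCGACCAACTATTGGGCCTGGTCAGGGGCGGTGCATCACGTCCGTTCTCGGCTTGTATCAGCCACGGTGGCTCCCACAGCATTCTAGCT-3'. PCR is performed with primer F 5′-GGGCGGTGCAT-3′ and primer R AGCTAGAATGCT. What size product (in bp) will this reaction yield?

64 bp

Scanning the template, GGGCGGTGCAT occurs at positions 72–82; this primer anneals to the bottom strand there with its 3' end pointing downstream.
The reverse primer's reverse complement is AGCATTCTAGCT, which matches the template at positions 124–135.
Product length = (reverse-primer end) − (forward-primer start) + 1 = 135 − 72 + 1 = 64 bp.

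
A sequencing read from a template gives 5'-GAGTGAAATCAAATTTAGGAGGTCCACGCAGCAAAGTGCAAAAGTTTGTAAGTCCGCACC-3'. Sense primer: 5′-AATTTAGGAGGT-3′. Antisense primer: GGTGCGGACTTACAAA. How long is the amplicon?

Scanning the template, AATTTAGGAGGT occurs at positions 12–23; this primer anneals to the bottom strand there with its 3' end pointing downstream.
Reverse complement of the reverse primer: TTTGTAAGTCCGCACC. This occurs on the top strand at positions 45–60.
Product length = (reverse-primer end) − (forward-primer start) + 1 = 60 − 12 + 1 = 49 bp.

49 bp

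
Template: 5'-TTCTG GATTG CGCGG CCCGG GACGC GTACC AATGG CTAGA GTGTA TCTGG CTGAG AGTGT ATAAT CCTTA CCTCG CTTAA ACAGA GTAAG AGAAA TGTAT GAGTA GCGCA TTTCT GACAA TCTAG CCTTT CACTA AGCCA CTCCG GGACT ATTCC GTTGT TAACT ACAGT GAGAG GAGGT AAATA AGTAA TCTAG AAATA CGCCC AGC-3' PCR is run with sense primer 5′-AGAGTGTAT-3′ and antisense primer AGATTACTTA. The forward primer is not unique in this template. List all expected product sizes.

156 bp, 140 bp

The forward primer AGAGTGTAT matches the top strand at positions 38–46, 54–62.
The reverse primer's reverse complement is TAAGTAATCT, matching at positions 184–193.
Each forward site pairs with the reverse site to give a product ending at position 193: sizes 156, 140 bp.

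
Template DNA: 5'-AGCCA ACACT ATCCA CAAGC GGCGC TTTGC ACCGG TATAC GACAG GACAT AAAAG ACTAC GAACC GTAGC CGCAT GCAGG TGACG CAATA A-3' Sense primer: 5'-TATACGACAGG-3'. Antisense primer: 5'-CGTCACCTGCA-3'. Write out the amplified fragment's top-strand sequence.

Scanning the template, TATACGACAGG occurs at positions 36–46; this primer anneals to the bottom strand there with its 3' end pointing downstream.
Taking the reverse complement of CGTCACCTGCA gives TGCAGGTGACG, found at positions 75–85 on the template; the primer anneals here to the top strand with its 3' end pointing upstream.
The product is the template from position 36 through 85 (50 bp).

5'-TATACGACAGGACATAAAAGACTACGAACCGTAGCCGCATGCAGGTGACG-3'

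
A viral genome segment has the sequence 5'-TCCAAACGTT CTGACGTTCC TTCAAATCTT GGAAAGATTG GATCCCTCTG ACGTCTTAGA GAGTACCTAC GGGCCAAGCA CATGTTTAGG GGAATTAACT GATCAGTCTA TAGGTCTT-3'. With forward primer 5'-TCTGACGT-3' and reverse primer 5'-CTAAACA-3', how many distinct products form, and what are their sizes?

The forward primer TCTGACGT matches the top strand at positions 10–17, 47–54.
The reverse primer's reverse complement is TGTTTAG, matching at positions 83–89.
Each forward site pairs with the reverse site to give a product ending at position 89: sizes 80, 43 bp.

Two products: 80 bp, 43 bp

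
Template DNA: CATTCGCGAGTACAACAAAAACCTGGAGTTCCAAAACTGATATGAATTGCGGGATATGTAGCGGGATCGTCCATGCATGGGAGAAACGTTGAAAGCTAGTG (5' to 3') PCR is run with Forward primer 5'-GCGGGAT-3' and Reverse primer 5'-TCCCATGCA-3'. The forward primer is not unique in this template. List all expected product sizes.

The forward primer GCGGGAT matches the top strand at positions 49–55, 61–67.
The reverse primer's reverse complement is TGCATGGGA, matching at positions 74–82.
Each forward site pairs with the reverse site to give a product ending at position 82: sizes 34, 22 bp.

34 bp, 22 bp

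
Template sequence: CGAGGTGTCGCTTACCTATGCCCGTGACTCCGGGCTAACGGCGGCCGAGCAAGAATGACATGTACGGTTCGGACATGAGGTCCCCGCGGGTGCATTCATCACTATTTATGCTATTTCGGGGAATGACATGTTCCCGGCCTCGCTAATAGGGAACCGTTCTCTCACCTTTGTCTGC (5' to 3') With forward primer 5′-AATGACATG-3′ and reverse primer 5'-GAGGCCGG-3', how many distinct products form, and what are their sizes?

The forward primer AATGACATG matches the top strand at positions 54–62, 122–130.
The reverse primer's reverse complement is CCGGCCTC, matching at positions 134–141.
Each forward site pairs with the reverse site to give a product ending at position 141: sizes 88, 20 bp.

Two products: 88 bp, 20 bp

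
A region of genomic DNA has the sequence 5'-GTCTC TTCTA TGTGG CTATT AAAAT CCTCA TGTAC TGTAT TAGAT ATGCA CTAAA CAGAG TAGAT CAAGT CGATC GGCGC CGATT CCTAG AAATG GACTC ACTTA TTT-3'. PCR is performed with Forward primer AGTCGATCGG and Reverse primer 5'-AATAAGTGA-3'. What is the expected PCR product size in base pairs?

Forward primer AGTCGATCGG is found on the top strand at positions 68–77.
Reverse complement of the reverse primer: TCACTTATT. This occurs on the top strand at positions 99–107.
Amplicon spans positions 68–107: 40 bp.

40 bp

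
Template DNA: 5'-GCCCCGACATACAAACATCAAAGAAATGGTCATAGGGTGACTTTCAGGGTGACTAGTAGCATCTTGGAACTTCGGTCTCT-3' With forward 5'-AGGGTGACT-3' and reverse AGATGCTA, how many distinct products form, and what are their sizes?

Two products: 31 bp, 19 bp

The forward primer AGGGTGACT matches the top strand at positions 34–42, 46–54.
The reverse primer's reverse complement is TAGCATCT, matching at positions 57–64.
Each forward site pairs with the reverse site to give a product ending at position 64: sizes 31, 19 bp.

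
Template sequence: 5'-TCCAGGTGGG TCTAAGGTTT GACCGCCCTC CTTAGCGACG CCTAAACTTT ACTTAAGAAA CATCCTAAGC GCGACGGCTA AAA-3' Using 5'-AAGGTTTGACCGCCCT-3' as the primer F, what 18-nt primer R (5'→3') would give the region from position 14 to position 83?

5'-TTTTAGCCGTCGCGCTTA-3'

The product's 3' end on the top strand is position 83.
The reverse primer anneals to the top strand over positions 66–83, i.e. to TAAGCGCGACGGCTAAAA.
Its sequence written 5'→3' is the reverse complement: TTTTAGCCGTCGCGCTTA.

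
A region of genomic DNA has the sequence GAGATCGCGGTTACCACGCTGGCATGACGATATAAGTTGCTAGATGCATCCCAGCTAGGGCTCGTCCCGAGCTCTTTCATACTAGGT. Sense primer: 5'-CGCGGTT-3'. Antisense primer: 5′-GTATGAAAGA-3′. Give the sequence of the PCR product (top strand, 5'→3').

Forward primer CGCGGTT is found on the top strand at positions 6–12.
Reverse complement of the reverse primer: TCTTTCATAC. This occurs on the top strand at positions 73–82.
The product is the template from position 6 through 82 (77 bp).

5'-CGCGGTTACCACGCTGGCATGACGATATAAGTTGCTAGATGCATCCCAGCTAGGGCTCGTCCCGAGCTCTTTCATAC-3'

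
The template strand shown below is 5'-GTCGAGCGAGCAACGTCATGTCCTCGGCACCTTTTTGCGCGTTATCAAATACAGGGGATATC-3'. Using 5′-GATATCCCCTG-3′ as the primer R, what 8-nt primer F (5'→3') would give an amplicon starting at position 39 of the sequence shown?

The reverse primer's reverse complement CAGGGGATATC matches the template at positions 52–62; the product starts at position 39.
The forward primer is identical to the top strand over positions 39–46: GCGTTATC.

5'-GCGTTATC-3'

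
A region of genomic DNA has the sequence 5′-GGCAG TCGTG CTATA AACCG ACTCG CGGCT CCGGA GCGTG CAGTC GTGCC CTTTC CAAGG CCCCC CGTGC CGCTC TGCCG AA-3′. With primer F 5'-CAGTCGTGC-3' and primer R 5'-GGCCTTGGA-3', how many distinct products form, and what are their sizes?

The forward primer CAGTCGTGC matches the top strand at positions 3–11, 41–49.
The reverse primer's reverse complement is TCCAAGGCC, matching at positions 54–62.
Each forward site pairs with the reverse site to give a product ending at position 62: sizes 60, 22 bp.

Two products: 60 bp, 22 bp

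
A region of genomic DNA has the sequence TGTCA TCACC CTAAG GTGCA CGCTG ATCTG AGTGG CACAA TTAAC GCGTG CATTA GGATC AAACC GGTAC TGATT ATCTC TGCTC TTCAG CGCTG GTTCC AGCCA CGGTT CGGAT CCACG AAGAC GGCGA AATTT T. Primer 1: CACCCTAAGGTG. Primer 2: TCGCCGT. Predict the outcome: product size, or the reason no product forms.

Yes — a 124 bp product.

Primer 1 (CACCCTAAGGTG) matches the top strand at positions 7–18; it acts as a forward primer.
Primer 2's reverse complement is ACGGCGA, matching the top strand at positions 124–130; it acts as a reverse primer.
The 3' ends face each other across positions 7–130, giving a 124 bp product.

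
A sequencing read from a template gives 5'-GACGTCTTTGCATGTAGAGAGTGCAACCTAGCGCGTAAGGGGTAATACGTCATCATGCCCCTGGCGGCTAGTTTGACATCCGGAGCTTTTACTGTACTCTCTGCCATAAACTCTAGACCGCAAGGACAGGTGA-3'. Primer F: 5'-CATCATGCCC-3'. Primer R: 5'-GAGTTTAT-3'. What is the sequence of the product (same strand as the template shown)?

Forward primer CATCATGCCC is found on the top strand at positions 51–60.
The reverse primer's reverse complement is ATAAACTC, which matches the template at positions 106–113.
The product is the template from position 51 through 113 (63 bp).

5'-CATCATGCCCCTGGCGGCTAGTTTGACATCCGGAGCTTTTACTGTACTCTCTGCCATAAACTC-3'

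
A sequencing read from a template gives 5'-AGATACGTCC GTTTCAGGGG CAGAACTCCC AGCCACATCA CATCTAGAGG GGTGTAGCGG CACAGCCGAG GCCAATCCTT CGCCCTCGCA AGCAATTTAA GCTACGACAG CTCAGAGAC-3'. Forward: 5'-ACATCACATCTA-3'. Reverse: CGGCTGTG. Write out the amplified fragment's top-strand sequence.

5'-ACATCACATCTAGAGGGGTGTAGCGGCACAGCCG-3'

The forward primer matches the template at positions 35–46.
Taking the reverse complement of CGGCTGTG gives CACAGCCG, found at positions 61–68 on the template; the primer anneals here to the top strand with its 3' end pointing upstream.
The product is the template from position 35 through 68 (34 bp).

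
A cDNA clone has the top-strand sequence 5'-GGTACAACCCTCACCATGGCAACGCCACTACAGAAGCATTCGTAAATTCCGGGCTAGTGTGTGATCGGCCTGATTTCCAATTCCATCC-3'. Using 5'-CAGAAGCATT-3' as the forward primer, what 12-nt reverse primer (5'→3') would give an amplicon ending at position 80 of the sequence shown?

5'-TTGGAAATCAGG-3'

The forward primer binds at positions 31–40; the product's 3' end on the top strand is position 80.
The reverse primer anneals to the top strand over positions 69–80, i.e. to CCTGATTTCCAA.
Its sequence written 5'→3' is the reverse complement: TTGGAAATCAGG.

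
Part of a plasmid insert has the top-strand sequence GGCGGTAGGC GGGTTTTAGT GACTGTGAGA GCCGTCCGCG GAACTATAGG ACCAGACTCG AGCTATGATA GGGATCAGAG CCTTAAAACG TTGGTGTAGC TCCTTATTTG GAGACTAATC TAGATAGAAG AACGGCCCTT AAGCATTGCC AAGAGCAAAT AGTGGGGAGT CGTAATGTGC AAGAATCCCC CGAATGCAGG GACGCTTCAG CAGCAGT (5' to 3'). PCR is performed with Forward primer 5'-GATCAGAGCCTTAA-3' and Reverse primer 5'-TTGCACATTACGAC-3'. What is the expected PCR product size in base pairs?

The forward primer matches the template at positions 73–86.
Taking the reverse complement of TTGCACATTACGAC gives GTCGTAATGTGCAA, found at positions 169–182 on the template; the primer anneals here to the top strand with its 3' end pointing upstream.
Amplicon spans positions 73–182: 110 bp.

110 bp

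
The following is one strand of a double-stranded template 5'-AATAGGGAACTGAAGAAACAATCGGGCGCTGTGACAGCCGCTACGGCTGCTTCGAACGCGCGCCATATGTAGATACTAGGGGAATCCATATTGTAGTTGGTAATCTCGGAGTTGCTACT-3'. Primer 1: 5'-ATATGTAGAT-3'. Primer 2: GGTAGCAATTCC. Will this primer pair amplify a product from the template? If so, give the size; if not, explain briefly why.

Primer 2 (GGTAGCAATTCC) does not match the top strand, and its reverse complement GGAATTGCTACC does not match either.
With no annealing site for primer 2, no amplification occurs.

No product — primer 2 has no binding site in the template.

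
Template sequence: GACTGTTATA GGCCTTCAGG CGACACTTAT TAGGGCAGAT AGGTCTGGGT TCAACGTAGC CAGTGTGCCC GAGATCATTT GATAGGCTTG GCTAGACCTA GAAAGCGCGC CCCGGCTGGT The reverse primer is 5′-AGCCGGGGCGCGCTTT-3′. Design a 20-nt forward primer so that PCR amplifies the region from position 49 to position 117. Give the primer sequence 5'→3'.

5'-GTTCAACGTAGCCAGTGTGC-3'

The reverse primer's reverse complement AAAGCGCGCCCCGGCT matches the template at positions 102–117; the product starts at position 49.
The forward primer is identical to the top strand over positions 49–68: GTTCAACGTAGCCAGTGTGC.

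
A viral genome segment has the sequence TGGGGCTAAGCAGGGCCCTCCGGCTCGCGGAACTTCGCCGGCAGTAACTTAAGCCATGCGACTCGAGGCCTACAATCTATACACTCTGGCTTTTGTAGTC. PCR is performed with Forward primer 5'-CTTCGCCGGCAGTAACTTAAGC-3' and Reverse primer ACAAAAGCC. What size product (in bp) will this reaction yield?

64 bp

Scanning the template, CTTCGCCGGCAGTAACTTAAGC occurs at positions 33–54; this primer anneals to the bottom strand there with its 3' end pointing downstream.
Taking the reverse complement of ACAAAAGCC gives GGCTTTTGT, found at positions 88–96 on the template; the primer anneals here to the top strand with its 3' end pointing upstream.
Amplicon spans positions 33–96: 64 bp.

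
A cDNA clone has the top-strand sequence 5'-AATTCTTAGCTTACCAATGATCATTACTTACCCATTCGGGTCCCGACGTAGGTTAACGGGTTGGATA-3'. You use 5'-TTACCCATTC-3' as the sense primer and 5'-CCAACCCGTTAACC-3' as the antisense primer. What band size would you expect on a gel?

Forward primer TTACCCATTC is found on the top strand at positions 28–37.
Reverse complement of the reverse primer: GGTTAACGGGTTGG. This occurs on the top strand at positions 51–64.
Product length = (reverse-primer end) − (forward-primer start) + 1 = 64 − 28 + 1 = 37 bp.

37 bp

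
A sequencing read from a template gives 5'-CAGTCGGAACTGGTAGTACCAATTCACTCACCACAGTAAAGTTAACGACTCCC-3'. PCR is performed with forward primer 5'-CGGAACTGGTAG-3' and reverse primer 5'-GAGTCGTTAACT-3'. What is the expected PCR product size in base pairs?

47 bp

Scanning the template, CGGAACTGGTAG occurs at positions 5–16; this primer anneals to the bottom strand there with its 3' end pointing downstream.
The reverse primer's reverse complement is AGTTAACGACTC, which matches the template at positions 40–51.
The product runs from position 5 to position 51, so its length is 51 − 5 + 1 = 47 bp.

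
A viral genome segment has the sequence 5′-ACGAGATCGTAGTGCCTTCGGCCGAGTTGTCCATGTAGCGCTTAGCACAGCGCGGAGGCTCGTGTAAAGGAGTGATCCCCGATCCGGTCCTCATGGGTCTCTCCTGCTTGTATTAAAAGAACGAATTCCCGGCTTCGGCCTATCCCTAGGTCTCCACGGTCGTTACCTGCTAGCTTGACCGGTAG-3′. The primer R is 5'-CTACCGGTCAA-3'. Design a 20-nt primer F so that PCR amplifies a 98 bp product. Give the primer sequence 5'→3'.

5'-TCCTCATGGGTCTCTCCTGC-3'

The reverse primer's reverse complement TTGACCGGTAG matches the template at positions 175–185, so the product ends at position 185.
A 98 bp product then starts at position 185 − 98 + 1 = 88.
The forward primer is identical to the top strand there: TCCTCATGGGTCTCTCCTGC.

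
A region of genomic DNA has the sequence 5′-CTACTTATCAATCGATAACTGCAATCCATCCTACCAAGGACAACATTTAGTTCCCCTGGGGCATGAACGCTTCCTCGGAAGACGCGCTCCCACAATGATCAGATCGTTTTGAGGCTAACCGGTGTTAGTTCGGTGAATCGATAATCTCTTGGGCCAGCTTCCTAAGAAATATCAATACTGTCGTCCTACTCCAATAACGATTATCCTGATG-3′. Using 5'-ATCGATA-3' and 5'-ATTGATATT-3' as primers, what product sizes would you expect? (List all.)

The forward primer ATCGATA matches the top strand at positions 11–17, 137–143.
The reverse primer's reverse complement is AATATCAAT, matching at positions 168–176.
Each forward site pairs with the reverse site to give a product ending at position 176: sizes 166, 40 bp.

166 bp, 40 bp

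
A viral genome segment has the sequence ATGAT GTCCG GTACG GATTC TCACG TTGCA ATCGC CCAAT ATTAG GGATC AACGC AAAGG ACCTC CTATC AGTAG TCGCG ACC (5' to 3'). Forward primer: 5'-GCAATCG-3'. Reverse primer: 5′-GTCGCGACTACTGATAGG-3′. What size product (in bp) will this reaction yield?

55 bp

Scanning the template, GCAATCG occurs at positions 28–34; this primer anneals to the bottom strand there with its 3' end pointing downstream.
Taking the reverse complement of GTCGCGACTACTGATAGG gives CCTATCAGTAGTCGCGAC, found at positions 65–82 on the template; the primer anneals here to the top strand with its 3' end pointing upstream.
Amplicon spans positions 28–82: 55 bp.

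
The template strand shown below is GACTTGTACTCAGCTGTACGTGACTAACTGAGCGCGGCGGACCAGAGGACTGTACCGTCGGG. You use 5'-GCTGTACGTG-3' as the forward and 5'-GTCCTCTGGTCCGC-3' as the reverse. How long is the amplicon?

38 bp

Scanning the template, GCTGTACGTG occurs at positions 13–22; this primer anneals to the bottom strand there with its 3' end pointing downstream.
Reverse complement of the reverse primer: GCGGACCAGAGGAC. This occurs on the top strand at positions 37–50.
The product runs from position 13 to position 50, so its length is 50 − 13 + 1 = 38 bp.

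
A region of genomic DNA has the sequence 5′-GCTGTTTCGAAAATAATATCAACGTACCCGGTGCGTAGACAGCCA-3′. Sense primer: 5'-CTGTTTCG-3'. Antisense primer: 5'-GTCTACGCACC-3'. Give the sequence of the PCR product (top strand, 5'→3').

5'-CTGTTTCGAAAATAATATCAACGTACCCGGTGCGTAGAC-3'

The forward primer matches the template at positions 2–9.
The reverse primer's reverse complement is GGTGCGTAGAC, which matches the template at positions 30–40.
The product is the template from position 2 through 40 (39 bp).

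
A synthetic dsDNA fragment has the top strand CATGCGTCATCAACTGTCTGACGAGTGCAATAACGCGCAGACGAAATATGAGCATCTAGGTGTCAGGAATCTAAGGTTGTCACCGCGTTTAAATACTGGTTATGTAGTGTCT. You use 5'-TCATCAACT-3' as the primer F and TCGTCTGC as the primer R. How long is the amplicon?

Forward primer TCATCAACT is found on the top strand at positions 7–15.
The reverse primer's reverse complement is GCAGACGA, which matches the template at positions 37–44.
Amplicon spans positions 7–44: 38 bp.

38 bp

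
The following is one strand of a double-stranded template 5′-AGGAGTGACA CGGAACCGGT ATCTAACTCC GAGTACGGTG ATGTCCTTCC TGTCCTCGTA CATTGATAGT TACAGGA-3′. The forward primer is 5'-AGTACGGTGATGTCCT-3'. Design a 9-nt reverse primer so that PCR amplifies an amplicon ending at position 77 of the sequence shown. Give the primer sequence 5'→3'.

5'-TCCTGTAAC-3'

The forward primer binds at positions 32–47; the product's 3' end on the top strand is position 77.
The reverse primer anneals to the top strand over positions 69–77, i.e. to GTTACAGGA.
Its sequence written 5'→3' is the reverse complement: TCCTGTAAC.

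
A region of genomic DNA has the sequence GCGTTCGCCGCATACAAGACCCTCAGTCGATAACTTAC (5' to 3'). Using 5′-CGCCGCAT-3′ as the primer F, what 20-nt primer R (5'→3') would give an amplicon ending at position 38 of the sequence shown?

The forward primer binds at positions 6–13; the product's 3' end on the top strand is position 38.
The reverse primer anneals to the top strand over positions 19–38, i.e. to ACCCTCAGTCGATAACTTAC.
Its sequence written 5'→3' is the reverse complement: GTAAGTTATCGACTGAGGGT.

5'-GTAAGTTATCGACTGAGGGT-3'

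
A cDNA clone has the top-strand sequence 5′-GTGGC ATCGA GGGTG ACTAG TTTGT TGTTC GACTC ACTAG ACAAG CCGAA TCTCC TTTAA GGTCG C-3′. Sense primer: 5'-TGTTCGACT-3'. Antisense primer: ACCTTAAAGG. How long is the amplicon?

Scanning the template, TGTTCGACT occurs at positions 26–34; this primer anneals to the bottom strand there with its 3' end pointing downstream.
Reverse complement of the reverse primer: CCTTTAAGGT. This occurs on the top strand at positions 54–63.
Product length = (reverse-primer end) − (forward-primer start) + 1 = 63 − 26 + 1 = 38 bp.

38 bp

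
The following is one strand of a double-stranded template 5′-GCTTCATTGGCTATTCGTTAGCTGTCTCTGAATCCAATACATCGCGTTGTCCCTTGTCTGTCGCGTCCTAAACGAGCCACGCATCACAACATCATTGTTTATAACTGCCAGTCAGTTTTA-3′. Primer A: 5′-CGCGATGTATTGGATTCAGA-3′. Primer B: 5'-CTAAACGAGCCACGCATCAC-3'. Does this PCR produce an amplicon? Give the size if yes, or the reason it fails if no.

No product — the primers' 3' ends point away from each other.

Primer A (CGCGATGTATTGGATTCAGA) has reverse complement TCTGAATCCAATACATCGCG, which matches the top strand at positions 27–46; primer A anneals to the top strand there with its 3' end pointing upstream toward position 27.
Primer B (CTAAACGAGCCACGCATCAC) matches the top strand directly at positions 68–87; it anneals to the bottom strand with its 3' end pointing downstream toward position 87.
The 3' ends diverge (primer A extends toward position 1, primer B toward position 120), so the primers never converge on a shared product.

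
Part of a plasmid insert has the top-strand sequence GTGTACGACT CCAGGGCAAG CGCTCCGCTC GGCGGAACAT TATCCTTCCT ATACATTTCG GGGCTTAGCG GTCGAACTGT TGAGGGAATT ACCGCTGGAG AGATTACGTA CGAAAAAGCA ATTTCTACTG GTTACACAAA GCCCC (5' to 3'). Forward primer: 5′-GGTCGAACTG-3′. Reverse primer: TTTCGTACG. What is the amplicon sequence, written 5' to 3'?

The forward primer matches the template at positions 70–79.
Reverse complement of the reverse primer: CGTACGAAA. This occurs on the top strand at positions 107–115.
The product is the template from position 70 through 115 (46 bp).

5'-GGTCGAACTGTTGAGGGAATTACCGCTGGAGAGATTACGTACGAAA-3'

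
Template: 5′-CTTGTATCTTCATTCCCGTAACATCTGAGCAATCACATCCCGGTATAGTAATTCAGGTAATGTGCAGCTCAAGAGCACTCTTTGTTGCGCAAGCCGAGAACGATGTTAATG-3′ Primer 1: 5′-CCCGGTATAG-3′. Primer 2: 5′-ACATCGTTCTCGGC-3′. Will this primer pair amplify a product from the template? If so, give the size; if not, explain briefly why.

Primer 1 (CCCGGTATAG) matches the top strand at positions 39–48; it acts as a forward primer.
Primer 2's reverse complement is GCCGAGAACGATGT, matching the top strand at positions 93–106; it acts as a reverse primer.
The 3' ends face each other across positions 39–106, giving a 68 bp product.

Yes — a 68 bp product.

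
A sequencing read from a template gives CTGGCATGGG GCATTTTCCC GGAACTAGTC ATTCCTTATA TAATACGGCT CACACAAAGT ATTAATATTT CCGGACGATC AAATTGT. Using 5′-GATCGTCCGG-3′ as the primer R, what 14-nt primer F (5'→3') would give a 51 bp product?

5'-CATTCCTTATATAA-3'

The reverse primer's reverse complement CCGGACGATC matches the template at positions 71–80, so the product ends at position 80.
A 51 bp product then starts at position 80 − 51 + 1 = 30.
The forward primer is identical to the top strand there: CATTCCTTATATAA.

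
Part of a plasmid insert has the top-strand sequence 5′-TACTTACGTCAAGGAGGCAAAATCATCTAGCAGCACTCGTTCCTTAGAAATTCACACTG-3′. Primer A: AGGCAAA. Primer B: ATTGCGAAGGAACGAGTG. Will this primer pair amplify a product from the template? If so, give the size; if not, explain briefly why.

No product — primer B has no binding site in the template.

Primer B (ATTGCGAAGGAACGAGTG) does not match the top strand, and its reverse complement CACTCGTTCCTTCGCAAT does not match either.
With no annealing site for primer B, no amplification occurs.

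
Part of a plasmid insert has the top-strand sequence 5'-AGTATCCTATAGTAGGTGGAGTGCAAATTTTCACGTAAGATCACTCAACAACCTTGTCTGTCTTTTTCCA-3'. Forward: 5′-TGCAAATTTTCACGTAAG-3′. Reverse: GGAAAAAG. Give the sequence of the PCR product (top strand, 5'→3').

Scanning the template, TGCAAATTTTCACGTAAG occurs at positions 22–39; this primer anneals to the bottom strand there with its 3' end pointing downstream.
Taking the reverse complement of GGAAAAAG gives CTTTTTCC, found at positions 62–69 on the template; the primer anneals here to the top strand with its 3' end pointing upstream.
The product is the template from position 22 through 69 (48 bp).

5'-TGCAAATTTTCACGTAAGATCACTCAACAACCTTGTCTGTCTTTTTCC-3'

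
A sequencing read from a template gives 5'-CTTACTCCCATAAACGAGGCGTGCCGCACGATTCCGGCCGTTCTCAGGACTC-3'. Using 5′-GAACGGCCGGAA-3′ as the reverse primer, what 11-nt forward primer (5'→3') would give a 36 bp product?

The reverse primer's reverse complement TTCCGGCCGTTC matches the template at positions 32–43, so the product ends at position 43.
A 36 bp product then starts at position 43 − 36 + 1 = 8.
The forward primer is identical to the top strand there: CCATAAACGAG.

5'-CCATAAACGAG-3'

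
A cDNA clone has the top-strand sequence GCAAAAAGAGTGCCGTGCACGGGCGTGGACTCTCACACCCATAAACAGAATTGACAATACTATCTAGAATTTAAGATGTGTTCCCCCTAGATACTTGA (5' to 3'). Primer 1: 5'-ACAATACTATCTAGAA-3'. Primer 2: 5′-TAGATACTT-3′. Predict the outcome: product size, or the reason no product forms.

Primer 1 (ACAATACTATCTAGAA) matches the top strand at positions 54–69 (3' end points downstream).
Primer 2 (TAGATACTT) also matches the top strand directly, at positions 88–96 — its reverse complement AAGTATCTA is not present.
Both primers anneal to the bottom strand with 3' ends pointing the same way, so neither can prime synthesis back toward the other.

No product — both primers anneal to the same strand and extend in the same direction.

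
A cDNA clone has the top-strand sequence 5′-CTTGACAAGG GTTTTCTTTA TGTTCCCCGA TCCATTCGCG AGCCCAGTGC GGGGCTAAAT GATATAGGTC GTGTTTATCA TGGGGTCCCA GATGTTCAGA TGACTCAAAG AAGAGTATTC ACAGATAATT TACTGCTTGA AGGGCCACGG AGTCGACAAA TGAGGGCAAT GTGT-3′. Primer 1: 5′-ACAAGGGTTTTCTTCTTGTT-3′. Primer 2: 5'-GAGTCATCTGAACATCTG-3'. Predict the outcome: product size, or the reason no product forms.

No product — primer 1 has no binding site in the template.

Primer 1 (ACAAGGGTTTTCTTCTTGTT) does not match the top strand, and its reverse complement AACAAGAAGAAAACCCTTGT does not match either.
With no annealing site for primer 1, no amplification occurs.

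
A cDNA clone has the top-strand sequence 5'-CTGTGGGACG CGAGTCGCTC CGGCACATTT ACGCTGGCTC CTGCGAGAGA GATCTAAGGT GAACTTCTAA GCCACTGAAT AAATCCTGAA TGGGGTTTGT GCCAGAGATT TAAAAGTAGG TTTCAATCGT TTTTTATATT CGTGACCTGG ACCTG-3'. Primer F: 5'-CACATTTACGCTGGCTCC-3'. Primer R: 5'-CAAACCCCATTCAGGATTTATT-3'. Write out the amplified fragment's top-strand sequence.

Scanning the template, CACATTTACGCTGGCTCC occurs at positions 24–41; this primer anneals to the bottom strand there with its 3' end pointing downstream.
Taking the reverse complement of CAAACCCCATTCAGGATTTATT gives AATAAATCCTGAATGGGGTTTG, found at positions 78–99 on the template; the primer anneals here to the top strand with its 3' end pointing upstream.
The product is the template from position 24 through 99 (76 bp).

5'-CACATTTACGCTGGCTCCTGCGAGAGAGATCTAAGGTGAACTTCTAAGCCACTGAATAAATCCTGAATGGGGTTTG-3'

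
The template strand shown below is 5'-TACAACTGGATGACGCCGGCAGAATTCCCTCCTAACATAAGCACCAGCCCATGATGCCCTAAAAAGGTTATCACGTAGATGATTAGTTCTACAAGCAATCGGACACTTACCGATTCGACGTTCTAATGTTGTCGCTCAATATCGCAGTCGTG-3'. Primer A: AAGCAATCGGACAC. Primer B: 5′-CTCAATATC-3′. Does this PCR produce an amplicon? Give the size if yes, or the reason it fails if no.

Primer A (AAGCAATCGGACAC) matches the top strand at positions 93–106 (3' end points downstream).
Primer B (CTCAATATC) also matches the top strand directly, at positions 135–143 — its reverse complement GATATTGAG is not present.
Both primers anneal to the bottom strand with 3' ends pointing the same way, so neither can prime synthesis back toward the other.

No product — both primers anneal to the same strand and extend in the same direction.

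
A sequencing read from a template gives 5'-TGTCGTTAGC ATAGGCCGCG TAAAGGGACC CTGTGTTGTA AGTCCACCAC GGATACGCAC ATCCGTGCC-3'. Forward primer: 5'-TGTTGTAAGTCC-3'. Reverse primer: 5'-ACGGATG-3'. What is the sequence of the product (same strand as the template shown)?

5'-TGTTGTAAGTCCACCACGGATACGCACATCCGT-3'

The forward primer matches the template at positions 34–45.
The reverse primer's reverse complement is CATCCGT, which matches the template at positions 60–66.
The product is the template from position 34 through 66 (33 bp).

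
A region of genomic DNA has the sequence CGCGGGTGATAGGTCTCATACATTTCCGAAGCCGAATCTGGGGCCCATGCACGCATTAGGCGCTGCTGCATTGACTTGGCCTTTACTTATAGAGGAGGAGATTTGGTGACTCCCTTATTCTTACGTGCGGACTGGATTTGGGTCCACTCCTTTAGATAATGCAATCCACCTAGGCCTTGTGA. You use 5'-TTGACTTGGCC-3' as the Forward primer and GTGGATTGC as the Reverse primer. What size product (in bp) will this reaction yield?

99 bp

Forward primer TTGACTTGGCC is found on the top strand at positions 71–81.
Taking the reverse complement of GTGGATTGC gives GCAATCCAC, found at positions 161–169 on the template; the primer anneals here to the top strand with its 3' end pointing upstream.
Product length = (reverse-primer end) − (forward-primer start) + 1 = 169 − 71 + 1 = 99 bp.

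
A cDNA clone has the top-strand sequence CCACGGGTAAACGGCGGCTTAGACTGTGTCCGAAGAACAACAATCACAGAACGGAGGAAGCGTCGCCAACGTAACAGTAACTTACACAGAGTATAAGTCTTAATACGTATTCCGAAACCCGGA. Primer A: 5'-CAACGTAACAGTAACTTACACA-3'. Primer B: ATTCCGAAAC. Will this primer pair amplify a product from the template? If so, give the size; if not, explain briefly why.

No product — both primers anneal to the same strand and extend in the same direction.

Primer A (CAACGTAACAGTAACTTACACA) matches the top strand at positions 67–88 (3' end points downstream).
Primer B (ATTCCGAAAC) also matches the top strand directly, at positions 109–118 — its reverse complement GTTTCGGAAT is not present.
Both primers anneal to the bottom strand with 3' ends pointing the same way, so neither can prime synthesis back toward the other.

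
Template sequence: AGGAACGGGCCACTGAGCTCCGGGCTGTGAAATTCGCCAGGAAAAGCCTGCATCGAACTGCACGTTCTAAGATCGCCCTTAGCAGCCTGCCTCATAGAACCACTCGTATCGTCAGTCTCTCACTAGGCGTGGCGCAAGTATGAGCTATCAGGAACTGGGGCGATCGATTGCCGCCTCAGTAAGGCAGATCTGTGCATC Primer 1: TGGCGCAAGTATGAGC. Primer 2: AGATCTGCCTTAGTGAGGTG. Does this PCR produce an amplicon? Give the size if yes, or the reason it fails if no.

No product — primer 2 has no binding site in the template.

Primer 2 (AGATCTGCCTTAGTGAGGTG) does not match the top strand, and its reverse complement CACCTCACTAAGGCAGATCT does not match either.
With no annealing site for primer 2, no amplification occurs.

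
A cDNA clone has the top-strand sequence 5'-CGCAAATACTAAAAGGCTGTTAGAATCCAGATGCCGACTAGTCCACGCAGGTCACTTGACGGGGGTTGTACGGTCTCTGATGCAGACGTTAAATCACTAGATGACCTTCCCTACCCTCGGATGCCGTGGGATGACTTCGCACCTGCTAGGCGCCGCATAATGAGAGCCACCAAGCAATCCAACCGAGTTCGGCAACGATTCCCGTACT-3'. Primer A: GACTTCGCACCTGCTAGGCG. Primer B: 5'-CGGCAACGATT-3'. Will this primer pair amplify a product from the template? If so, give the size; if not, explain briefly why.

Primer A (GACTTCGCACCTGCTAGGCG) matches the top strand at positions 133–152 (3' end points downstream).
Primer B (CGGCAACGATT) also matches the top strand directly, at positions 190–200 — its reverse complement AATCGTTGCCG is not present.
Both primers anneal to the bottom strand with 3' ends pointing the same way, so neither can prime synthesis back toward the other.

No product — both primers anneal to the same strand and extend in the same direction.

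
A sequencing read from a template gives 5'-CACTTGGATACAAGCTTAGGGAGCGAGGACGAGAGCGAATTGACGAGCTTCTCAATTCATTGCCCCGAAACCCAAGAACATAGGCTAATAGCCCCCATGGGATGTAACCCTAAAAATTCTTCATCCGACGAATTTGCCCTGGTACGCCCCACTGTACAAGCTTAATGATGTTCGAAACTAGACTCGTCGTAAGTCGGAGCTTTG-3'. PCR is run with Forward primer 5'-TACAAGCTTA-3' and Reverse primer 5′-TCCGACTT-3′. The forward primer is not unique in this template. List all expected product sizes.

190 bp, 44 bp

The forward primer TACAAGCTTA matches the top strand at positions 9–18, 155–164.
The reverse primer's reverse complement is AAGTCGGA, matching at positions 191–198.
Each forward site pairs with the reverse site to give a product ending at position 198: sizes 190, 44 bp.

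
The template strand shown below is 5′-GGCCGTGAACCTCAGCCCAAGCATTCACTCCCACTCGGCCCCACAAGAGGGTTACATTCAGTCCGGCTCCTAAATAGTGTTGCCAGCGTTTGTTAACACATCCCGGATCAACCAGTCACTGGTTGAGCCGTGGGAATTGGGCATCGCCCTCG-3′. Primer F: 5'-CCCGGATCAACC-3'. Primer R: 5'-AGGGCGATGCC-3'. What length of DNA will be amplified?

Scanning the template, CCCGGATCAACC occurs at positions 102–113; this primer anneals to the bottom strand there with its 3' end pointing downstream.
Reverse complement of the reverse primer: GGCATCGCCCT. This occurs on the top strand at positions 140–150.
Amplicon spans positions 102–150: 49 bp.

49 bp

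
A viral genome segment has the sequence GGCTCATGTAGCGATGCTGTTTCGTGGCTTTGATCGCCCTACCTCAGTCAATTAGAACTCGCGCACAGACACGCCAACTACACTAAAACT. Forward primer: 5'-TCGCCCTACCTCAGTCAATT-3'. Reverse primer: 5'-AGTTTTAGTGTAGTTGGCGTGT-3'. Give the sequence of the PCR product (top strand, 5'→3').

5'-TCGCCCTACCTCAGTCAATTAGAACTCGCGCACAGACACGCCAACTACACTAAAACT-3'

Forward primer TCGCCCTACCTCAGTCAATT is found on the top strand at positions 34–53.
The reverse primer's reverse complement is ACACGCCAACTACACTAAAACT, which matches the template at positions 69–90.
The product is the template from position 34 through 90 (57 bp).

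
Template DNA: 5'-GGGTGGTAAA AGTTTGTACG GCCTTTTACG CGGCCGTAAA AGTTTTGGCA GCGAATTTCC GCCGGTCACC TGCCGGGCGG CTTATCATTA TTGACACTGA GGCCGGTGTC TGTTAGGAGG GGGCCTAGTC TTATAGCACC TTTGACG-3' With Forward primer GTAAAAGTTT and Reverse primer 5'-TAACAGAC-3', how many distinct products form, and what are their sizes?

Two products: 110 bp, 80 bp

The forward primer GTAAAAGTTT matches the top strand at positions 6–15, 36–45.
The reverse primer's reverse complement is GTCTGTTA, matching at positions 108–115.
Each forward site pairs with the reverse site to give a product ending at position 115: sizes 110, 80 bp.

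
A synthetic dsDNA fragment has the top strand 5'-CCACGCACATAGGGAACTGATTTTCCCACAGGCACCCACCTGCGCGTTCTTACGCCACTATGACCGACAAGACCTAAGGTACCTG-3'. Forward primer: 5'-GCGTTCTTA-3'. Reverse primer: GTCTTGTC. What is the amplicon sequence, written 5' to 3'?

5'-GCGTTCTTACGCCACTATGACCGACAAGAC-3'

The forward primer matches the template at positions 44–52.
Reverse complement of the reverse primer: GACAAGAC. This occurs on the top strand at positions 66–73.
The product is the template from position 44 through 73 (30 bp).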